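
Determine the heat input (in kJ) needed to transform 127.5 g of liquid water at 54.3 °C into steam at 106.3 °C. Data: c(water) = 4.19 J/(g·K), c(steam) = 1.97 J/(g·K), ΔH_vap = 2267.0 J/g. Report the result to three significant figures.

q = 315 kJ

q1 (heat water 54.3→100.0 °C): 127.5 × 4.19 × 45.7 = 24414 J
q2 (vaporize at 100 °C): 127.5 × 2267.0 = 289043 J
q3 (heat steam 100.0→106.3 °C): 127.5 × 1.97 × 6.3 = 1582 J
Total: 24414 + 289043 + 1582 = 315039 J = 315 kJ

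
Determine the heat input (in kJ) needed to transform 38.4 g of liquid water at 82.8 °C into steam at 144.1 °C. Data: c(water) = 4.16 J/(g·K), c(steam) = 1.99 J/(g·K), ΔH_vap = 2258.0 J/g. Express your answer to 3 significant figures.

q = 92.8 kJ

q1 (heat water 82.8→100.0 °C): 38.4 × 4.16 × 17.2 = 2748 J
q2 (vaporize at 100 °C): 38.4 × 2258.0 = 86707 J
q3 (heat steam 100.0→144.1 °C): 38.4 × 1.99 × 44.1 = 3370 J
Total: 2748 + 86707 + 3370 = 92825 J = 92.8 kJ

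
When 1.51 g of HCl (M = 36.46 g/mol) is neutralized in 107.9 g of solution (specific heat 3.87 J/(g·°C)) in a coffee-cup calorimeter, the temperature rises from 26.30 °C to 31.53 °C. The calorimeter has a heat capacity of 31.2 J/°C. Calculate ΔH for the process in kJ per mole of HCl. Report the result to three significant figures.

|ΔT| = |31.53 − 26.30| = 5.23 °C
|q_surr| = (107.9 × 3.87 + 31.2) × 5.23 = 448.773 × 5.23 = 2347 J
n(HCl) = 1.51 / 36.46 = 0.04142 mol
Temperature rose, so q_rxn = −|q_surr| = -2.347 kJ
ΔH = q_rxn / n = -56.66 kJ/mol

ΔH = -56.7 kJ/mol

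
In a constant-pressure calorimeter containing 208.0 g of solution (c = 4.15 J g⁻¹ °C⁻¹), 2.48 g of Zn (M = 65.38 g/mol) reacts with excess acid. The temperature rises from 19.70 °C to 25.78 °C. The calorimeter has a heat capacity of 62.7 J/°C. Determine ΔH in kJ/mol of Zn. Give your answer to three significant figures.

|ΔT| = |25.78 − 19.70| = 6.08 °C
|q_surr| = (208.0 × 4.15 + 62.7) × 6.08 = 925.9 × 6.08 = 5629 J
n(Zn) = 2.48 / 65.38 = 0.03793 mol
Temperature rose, so q_rxn = −|q_surr| = -5.629 kJ
ΔH = q_rxn / n = -148.4 kJ/mol

ΔH = -148 kJ/mol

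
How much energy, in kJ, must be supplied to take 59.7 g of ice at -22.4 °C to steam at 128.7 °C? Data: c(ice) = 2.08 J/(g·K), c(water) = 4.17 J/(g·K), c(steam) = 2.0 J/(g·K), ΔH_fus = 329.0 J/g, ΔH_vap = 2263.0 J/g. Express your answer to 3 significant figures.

q1 (heat ice -22.4→0.0 °C): 59.7 × 2.08 × 22.4 = 2782 J
q2 (melt at 0 °C): 59.7 × 329.0 = 19641 J
q3 (heat water 0.0→100.0 °C): 59.7 × 4.17 × 100.0 = 24895 J
q4 (vaporize at 100 °C): 59.7 × 2263.0 = 135101 J
q5 (heat steam 100.0→128.7 °C): 59.7 × 2.0 × 28.7 = 3427 J
Total: 2782 + 19641 + 24895 + 135101 + 3427 = 185846 J = 186 kJ

q = 186 kJ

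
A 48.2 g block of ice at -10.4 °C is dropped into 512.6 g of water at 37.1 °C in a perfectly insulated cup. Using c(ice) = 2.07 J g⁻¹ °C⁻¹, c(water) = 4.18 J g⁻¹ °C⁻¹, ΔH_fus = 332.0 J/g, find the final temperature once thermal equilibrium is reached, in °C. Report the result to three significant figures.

Heat to bring ice to 0 °C and melt it: q₁ = 48.2×2.07×10.4 + 48.2×332.0 = 17040 J
Heat the water can supply cooling to 0 °C: 512.6×4.18×37.1 = 79493.0 J > q₁, so all ice melts.
Energy balance: 512.6×4.18×(37.1 − T) = 17040 + 48.2×4.18×(T − 0)
2142.668(37.1 − T) = 17040 + 201.476 T
79493.0 − 17040 = 2344.144 T
T = 62453.0 / 2344.144 = 26.64 °C

T_f = 26.6 °C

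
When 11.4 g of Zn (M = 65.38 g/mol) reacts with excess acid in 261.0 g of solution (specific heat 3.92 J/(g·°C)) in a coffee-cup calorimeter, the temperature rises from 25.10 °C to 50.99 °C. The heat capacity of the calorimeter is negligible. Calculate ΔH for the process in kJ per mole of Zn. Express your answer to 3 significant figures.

|ΔT| = |50.99 − 25.10| = 25.89 °C
|q_surr| = (261.0 × 3.92) × 25.89 = 1023.12 × 25.89 = 26490 J
n(Zn) = 11.4 / 65.38 = 0.1744 mol
Temperature rose, so q_rxn = −|q_surr| = -26.49 kJ
ΔH = q_rxn / n = -151.9 kJ/mol

ΔH = -152 kJ/mol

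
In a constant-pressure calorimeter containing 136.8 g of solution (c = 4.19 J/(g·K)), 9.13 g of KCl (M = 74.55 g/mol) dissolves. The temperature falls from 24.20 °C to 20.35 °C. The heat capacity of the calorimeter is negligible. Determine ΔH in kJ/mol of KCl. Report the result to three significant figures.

|ΔT| = |20.35 − 24.20| = 3.85 °C
|q_surr| = (136.8 × 4.19) × 3.85 = 573.192 × 3.85 = 2207 J
n(KCl) = 9.13 / 74.55 = 0.1225 mol
Temperature fell, so q_rxn = +|q_surr| = 2.207 kJ
ΔH = q_rxn / n = 18.02 kJ/mol

ΔH = 18.0 kJ/mol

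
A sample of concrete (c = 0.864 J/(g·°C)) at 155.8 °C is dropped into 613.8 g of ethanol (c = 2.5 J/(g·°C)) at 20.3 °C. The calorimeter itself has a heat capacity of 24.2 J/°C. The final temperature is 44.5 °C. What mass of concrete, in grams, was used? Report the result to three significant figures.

q_gained = (613.8 × 2.5 + 24.2) × (44.5 − 20.3) = 37720 J
q_lost = m × 0.864 × (155.8 − 44.5) = 96.1632 m
m = 37720 / 96.1632 = 392 g

m = 392 g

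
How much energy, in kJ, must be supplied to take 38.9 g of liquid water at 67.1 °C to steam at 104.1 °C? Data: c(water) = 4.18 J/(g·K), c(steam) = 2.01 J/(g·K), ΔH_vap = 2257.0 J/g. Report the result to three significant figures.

q = 93.5 kJ

q1 (heat water 67.1→100.0 °C): 38.9 × 4.18 × 32.9 = 5350 J
q2 (vaporize at 100 °C): 38.9 × 2257.0 = 87797 J
q3 (heat steam 100.0→104.1 °C): 38.9 × 2.01 × 4.1 = 321 J
Total: 5350 + 87797 + 321 = 93468 J = 93.5 kJ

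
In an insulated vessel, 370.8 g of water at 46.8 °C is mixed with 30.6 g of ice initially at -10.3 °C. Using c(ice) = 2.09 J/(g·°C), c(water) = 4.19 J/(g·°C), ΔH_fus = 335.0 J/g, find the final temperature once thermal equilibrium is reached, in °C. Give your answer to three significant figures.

T_f = 36.7 °C

Heat to bring ice to 0 °C and melt it: q₁ = 30.6×2.09×10.3 + 30.6×335.0 = 10910 J
Heat the water can supply cooling to 0 °C: 370.8×4.19×46.8 = 72710.9 J > q₁, so all ice melts.
Energy balance: 370.8×4.19×(46.8 − T) = 10910 + 30.6×4.19×(T − 0)
1553.652(46.8 − T) = 10910 + 128.214 T
72710.9 − 10910 = 1681.866 T
T = 61800.9 / 1681.866 = 36.745 °C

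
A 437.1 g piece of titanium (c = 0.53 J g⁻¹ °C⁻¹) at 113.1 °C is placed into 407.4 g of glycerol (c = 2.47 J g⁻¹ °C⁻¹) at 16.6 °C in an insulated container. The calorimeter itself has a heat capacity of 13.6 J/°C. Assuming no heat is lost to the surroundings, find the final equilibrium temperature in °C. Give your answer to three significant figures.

T_f = 34.5 °C

Heat lost by titanium = heat gained by glycerol + calorimeter.
(437.1)(0.53)(113.1 − T) = [(407.4)(2.47) + 13.6](T − 16.6)
231.663 (113.1 − T) = 1019.878 (T − 16.6)
26201 − 231.663 T = 1019.878 T − 16930
43131 = 1251.541 T
T = 34.46 °C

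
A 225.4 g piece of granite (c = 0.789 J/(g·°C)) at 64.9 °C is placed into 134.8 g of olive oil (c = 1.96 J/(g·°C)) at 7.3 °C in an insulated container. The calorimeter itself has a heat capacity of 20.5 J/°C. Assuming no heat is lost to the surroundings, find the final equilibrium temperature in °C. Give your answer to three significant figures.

Heat lost by granite = heat gained by olive oil + calorimeter.
(225.4)(0.789)(64.9 − T) = [(134.8)(1.96) + 20.5](T − 7.3)
177.8406 (64.9 − T) = 284.708 (T − 7.3)
11542 − 177.8406 T = 284.708 T − 2078.4
13620.4 = 462.5486 T
T = 29.446 °C

T_f = 29.4 °C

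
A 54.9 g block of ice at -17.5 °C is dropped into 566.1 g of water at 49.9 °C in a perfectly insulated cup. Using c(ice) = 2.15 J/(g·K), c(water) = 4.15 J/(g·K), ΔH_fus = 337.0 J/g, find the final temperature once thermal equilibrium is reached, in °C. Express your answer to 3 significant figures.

Heat to bring ice to 0 °C and melt it: q₁ = 54.9×2.15×17.5 + 54.9×337.0 = 20567 J
Heat the water can supply cooling to 0 °C: 566.1×4.15×49.9 = 117231 J > q₁, so all ice melts.
Energy balance: 566.1×4.15×(49.9 − T) = 20567 + 54.9×4.15×(T − 0)
2349.315(49.9 − T) = 20567 + 227.835 T
117231 − 20567 = 2577.150 T
T = 96664 / 2577.150 = 37.51 °C

T_f = 37.5 °C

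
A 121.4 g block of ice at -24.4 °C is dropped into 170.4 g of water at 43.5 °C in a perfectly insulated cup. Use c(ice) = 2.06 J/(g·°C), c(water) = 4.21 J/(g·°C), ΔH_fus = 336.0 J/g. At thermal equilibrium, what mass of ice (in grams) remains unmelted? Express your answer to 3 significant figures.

m_ice remaining = 46.7 g

Heat to warm all ice to 0 °C: 121.4×2.06×24.4 = 6102.0 J
Heat released by water cooling to 0 °C: 170.4×4.21×43.5 = 31206 J
31206 J < 6102.0 + 121.4×336.0 = 46892.4 J, so not all ice melts; final T = 0 °C.
Heat left for melting: 31206 − 6102.0 = 25104.0 J
Mass melted = 25104.0 / 336.0 = 74.71 g
Ice remaining = 121.4 − 74.71 = 46.69 g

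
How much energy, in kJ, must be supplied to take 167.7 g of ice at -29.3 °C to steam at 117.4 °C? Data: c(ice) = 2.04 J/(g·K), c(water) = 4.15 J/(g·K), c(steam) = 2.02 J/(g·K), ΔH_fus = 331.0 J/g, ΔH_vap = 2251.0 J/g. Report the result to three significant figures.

q = 519 kJ

q1 (heat ice -29.3→0.0 °C): 167.7 × 2.04 × 29.3 = 10024 J
q2 (melt at 0 °C): 167.7 × 331.0 = 55509 J
q3 (heat water 0.0→100.0 °C): 167.7 × 4.15 × 100.0 = 69596 J
q4 (vaporize at 100 °C): 167.7 × 2251.0 = 377493 J
q5 (heat steam 100.0→117.4 °C): 167.7 × 2.02 × 17.4 = 5894 J
Total: 10024 + 55509 + 69596 + 377493 + 5894 = 518516 J = 519 kJ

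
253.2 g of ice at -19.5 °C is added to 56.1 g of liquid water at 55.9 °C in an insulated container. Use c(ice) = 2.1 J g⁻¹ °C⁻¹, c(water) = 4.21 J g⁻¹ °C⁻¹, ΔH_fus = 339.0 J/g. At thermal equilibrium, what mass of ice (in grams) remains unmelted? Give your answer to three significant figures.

m_ice remaining = 245 g

Heat to warm all ice to 0 °C: 253.2×2.1×19.5 = 10369 J
Heat released by water cooling to 0 °C: 56.1×4.21×55.9 = 13203 J
13203 J < 10369 + 253.2×339.0 = 96203.8 J, so not all ice melts; final T = 0 °C.
Heat left for melting: 13203 − 10369 = 2834 J
Mass melted = 2834 / 339.0 = 8.360 g
Ice remaining = 253.2 − 8.360 = 244.840 g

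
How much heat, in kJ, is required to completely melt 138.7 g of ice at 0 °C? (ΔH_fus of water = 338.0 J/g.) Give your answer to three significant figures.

q = 46.9 kJ

q = m × ΔH_fus = 138.7 × 338.0 = 46880 J = 46.9 kJ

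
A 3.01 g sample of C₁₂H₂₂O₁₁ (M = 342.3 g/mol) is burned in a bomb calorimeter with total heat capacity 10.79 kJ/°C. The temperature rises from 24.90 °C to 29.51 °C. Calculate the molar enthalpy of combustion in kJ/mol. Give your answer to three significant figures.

ΔH = -5660 kJ/mol

ΔT = 29.51 − 24.90 = 4.61 °C
q_cal = C_cal × ΔT = 10.79 × 4.61 = 49.7419 kJ
n = 3.01 / 342.3 = 0.008793 mol
q_rxn = −q_cal = -49.7419 kJ
ΔH = -49.7419 / 0.008793 = -5657 kJ/mol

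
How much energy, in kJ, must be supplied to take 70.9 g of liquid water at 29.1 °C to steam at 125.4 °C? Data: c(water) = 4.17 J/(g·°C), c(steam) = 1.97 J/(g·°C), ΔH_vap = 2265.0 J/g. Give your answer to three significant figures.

q1 (heat water 29.1→100.0 °C): 70.9 × 4.17 × 70.9 = 20962 J
q2 (vaporize at 100 °C): 70.9 × 2265.0 = 160589 J
q3 (heat steam 100.0→125.4 °C): 70.9 × 1.97 × 25.4 = 3548 J
Total: 20962 + 160589 + 3548 = 185099 J = 185 kJ

q = 185 kJ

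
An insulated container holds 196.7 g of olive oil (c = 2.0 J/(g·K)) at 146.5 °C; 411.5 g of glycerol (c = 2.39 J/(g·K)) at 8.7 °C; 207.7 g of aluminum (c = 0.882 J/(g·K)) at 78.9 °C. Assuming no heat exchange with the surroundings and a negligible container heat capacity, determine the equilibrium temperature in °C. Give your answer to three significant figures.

T_f = 51.7 °C

Σ mᵢcᵢ(T − Tᵢ) = 0  ⇒  T = Σ mᵢcᵢTᵢ / Σ mᵢcᵢ
Σ mᵢcᵢ = 196.7×2.0 + 411.5×2.39 + 207.7×0.882 = 1560.0764
Σ mᵢcᵢTᵢ = 393.4×146.5 + 983.485×8.7 + 183.1914×78.9 = 80643
T = 80643 / 1560.0764 = 51.69 °C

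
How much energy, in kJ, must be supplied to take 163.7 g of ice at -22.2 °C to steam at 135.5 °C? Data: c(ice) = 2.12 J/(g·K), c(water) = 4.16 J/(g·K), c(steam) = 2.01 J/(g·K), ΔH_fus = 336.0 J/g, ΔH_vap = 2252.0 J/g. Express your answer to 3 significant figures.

q1 (heat ice -22.2→0.0 °C): 163.7 × 2.12 × 22.2 = 7704 J
q2 (melt at 0 °C): 163.7 × 336.0 = 55003 J
q3 (heat water 0.0→100.0 °C): 163.7 × 4.16 × 100.0 = 68099 J
q4 (vaporize at 100 °C): 163.7 × 2252.0 = 368652 J
q5 (heat steam 100.0→135.5 °C): 163.7 × 2.01 × 35.5 = 11681 J
Total: 7704 + 55003 + 68099 + 368652 + 11681 = 511139 J = 511 kJ

q = 511 kJ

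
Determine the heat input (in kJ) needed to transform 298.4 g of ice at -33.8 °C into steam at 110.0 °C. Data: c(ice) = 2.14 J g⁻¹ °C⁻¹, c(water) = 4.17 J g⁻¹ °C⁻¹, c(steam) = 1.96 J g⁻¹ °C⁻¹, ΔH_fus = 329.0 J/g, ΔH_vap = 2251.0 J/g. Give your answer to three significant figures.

q = 922 kJ

q1 (heat ice -33.8→0.0 °C): 298.4 × 2.14 × 33.8 = 21584 J
q2 (melt at 0 °C): 298.4 × 329.0 = 98174 J
q3 (heat water 0.0→100.0 °C): 298.4 × 4.17 × 100.0 = 124433 J
q4 (vaporize at 100 °C): 298.4 × 2251.0 = 671698 J
q5 (heat steam 100.0→110.0 °C): 298.4 × 1.96 × 10.0 = 5849 J
Total: 21584 + 98174 + 124433 + 671698 + 5849 = 921738 J = 922 kJ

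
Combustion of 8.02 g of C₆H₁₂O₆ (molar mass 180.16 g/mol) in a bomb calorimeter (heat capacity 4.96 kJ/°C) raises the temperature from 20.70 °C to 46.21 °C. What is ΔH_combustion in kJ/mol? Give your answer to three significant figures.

ΔH = -2840 kJ/mol

ΔT = 46.21 − 20.70 = 25.51 °C
q_cal = C_cal × ΔT = 4.96 × 25.51 = 126.5296 kJ
n = 8.02 / 180.16 = 0.04452 mol
q_rxn = −q_cal = -126.5296 kJ
ΔH = -126.5296 / 0.04452 = -2842 kJ/mol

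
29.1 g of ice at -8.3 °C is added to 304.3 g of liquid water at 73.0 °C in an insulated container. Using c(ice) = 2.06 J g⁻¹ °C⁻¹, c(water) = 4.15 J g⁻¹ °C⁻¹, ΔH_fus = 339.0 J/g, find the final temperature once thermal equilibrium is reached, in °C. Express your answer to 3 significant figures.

T_f = 59.1 °C

Heat to bring ice to 0 °C and melt it: q₁ = 29.1×2.06×8.3 + 29.1×339.0 = 10362 J
Heat the water can supply cooling to 0 °C: 304.3×4.15×73.0 = 92187.7 J > q₁, so all ice melts.
Energy balance: 304.3×4.15×(73.0 − T) = 10362 + 29.1×4.15×(T − 0)
1262.845(73.0 − T) = 10362 + 120.765 T
92187.7 − 10362 = 1383.610 T
T = 81825.7 / 1383.610 = 59.14 °C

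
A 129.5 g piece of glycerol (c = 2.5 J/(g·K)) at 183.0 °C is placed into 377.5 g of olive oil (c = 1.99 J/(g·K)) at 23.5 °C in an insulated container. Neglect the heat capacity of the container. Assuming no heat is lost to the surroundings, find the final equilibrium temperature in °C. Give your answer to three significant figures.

T_f = 71.5 °C

Heat lost by glycerol = heat gained by olive oil.
(129.5)(2.5)(183.0 − T) = (377.5)(1.99)(T − 23.5)
323.75 (183.0 − T) = 751.225 (T − 23.5)
59246 − 323.75 T = 751.225 T − 17654
76900 = 1074.975 T
T = 71.54 °C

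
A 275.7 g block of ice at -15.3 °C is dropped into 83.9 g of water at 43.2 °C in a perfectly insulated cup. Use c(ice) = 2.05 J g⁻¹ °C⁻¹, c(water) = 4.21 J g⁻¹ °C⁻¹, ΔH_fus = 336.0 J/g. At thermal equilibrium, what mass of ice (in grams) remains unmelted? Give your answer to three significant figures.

Heat to warm all ice to 0 °C: 275.7×2.05×15.3 = 8647.3 J
Heat released by water cooling to 0 °C: 83.9×4.21×43.2 = 15259 J
15259 J < 8647.3 + 275.7×336.0 = 101282.5 J, so not all ice melts; final T = 0 °C.
Heat left for melting: 15259 − 8647.3 = 6611.7 J
Mass melted = 6611.7 / 336.0 = 19.68 g
Ice remaining = 275.7 − 19.68 = 256.02 g

m_ice remaining = 256 g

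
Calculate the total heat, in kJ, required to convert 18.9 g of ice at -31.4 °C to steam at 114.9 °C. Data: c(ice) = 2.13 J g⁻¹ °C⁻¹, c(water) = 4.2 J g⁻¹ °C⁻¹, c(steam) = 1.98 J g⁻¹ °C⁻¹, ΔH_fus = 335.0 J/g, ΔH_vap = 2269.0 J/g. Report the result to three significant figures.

q1 (heat ice -31.4→0.0 °C): 18.9 × 2.13 × 31.4 = 1264 J
q2 (melt at 0 °C): 18.9 × 335.0 = 6332 J
q3 (heat water 0.0→100.0 °C): 18.9 × 4.2 × 100.0 = 7938 J
q4 (vaporize at 100 °C): 18.9 × 2269.0 = 42884 J
q5 (heat steam 100.0→114.9 °C): 18.9 × 1.98 × 14.9 = 558 J
Total: 1264 + 6332 + 7938 + 42884 + 558 = 58976 J = 59.0 kJ

q = 59.0 kJ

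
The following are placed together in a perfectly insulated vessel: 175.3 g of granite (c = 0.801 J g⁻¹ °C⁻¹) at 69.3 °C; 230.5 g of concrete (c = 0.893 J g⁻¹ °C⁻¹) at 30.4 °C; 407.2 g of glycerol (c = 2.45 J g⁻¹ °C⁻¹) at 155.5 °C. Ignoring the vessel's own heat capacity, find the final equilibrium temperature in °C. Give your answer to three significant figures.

T_f = 127 °C

Σ mᵢcᵢ(T − Tᵢ) = 0  ⇒  T = Σ mᵢcᵢTᵢ / Σ mᵢcᵢ
Σ mᵢcᵢ = 175.3×0.801 + 230.5×0.893 + 407.2×2.45 = 1343.8918
Σ mᵢcᵢTᵢ = 140.4153×69.3 + 205.8365×30.4 + 997.64×155.5 = 171120
T = 171120 / 1343.8918 = 127.3 °C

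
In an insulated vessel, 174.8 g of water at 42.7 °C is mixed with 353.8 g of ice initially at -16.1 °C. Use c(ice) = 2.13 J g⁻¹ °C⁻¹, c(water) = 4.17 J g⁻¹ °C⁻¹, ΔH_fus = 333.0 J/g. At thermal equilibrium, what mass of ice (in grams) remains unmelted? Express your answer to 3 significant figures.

Heat to warm all ice to 0 °C: 353.8×2.13×16.1 = 12133 J
Heat released by water cooling to 0 °C: 174.8×4.17×42.7 = 31125 J
31125 J < 12133 + 353.8×333.0 = 129948.4 J, so not all ice melts; final T = 0 °C.
Heat left for melting: 31125 − 12133 = 18992 J
Mass melted = 18992 / 333.0 = 57.03 g
Ice remaining = 353.8 − 57.03 = 296.77 g

m_ice remaining = 297 g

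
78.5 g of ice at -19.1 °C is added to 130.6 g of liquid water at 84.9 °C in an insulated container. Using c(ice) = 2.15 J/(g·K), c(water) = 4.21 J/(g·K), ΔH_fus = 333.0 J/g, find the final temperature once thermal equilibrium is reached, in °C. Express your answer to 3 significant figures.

T_f = 19.7 °C

Heat to bring ice to 0 °C and melt it: q₁ = 78.5×2.15×19.1 + 78.5×333.0 = 29364 J
Heat the water can supply cooling to 0 °C: 130.6×4.21×84.9 = 46680.2 J > q₁, so all ice melts.
Energy balance: 130.6×4.21×(84.9 − T) = 29364 + 78.5×4.21×(T − 0)
549.826(84.9 − T) = 29364 + 330.485 T
46680.2 − 29364 = 880.311 T
T = 17316.2 / 880.311 = 19.67 °C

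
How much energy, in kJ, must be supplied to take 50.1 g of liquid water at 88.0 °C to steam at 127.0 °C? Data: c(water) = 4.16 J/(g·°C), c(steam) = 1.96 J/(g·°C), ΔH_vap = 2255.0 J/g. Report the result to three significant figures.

q1 (heat water 88.0→100.0 °C): 50.1 × 4.16 × 12.0 = 2501 J
q2 (vaporize at 100 °C): 50.1 × 2255.0 = 112976 J
q3 (heat steam 100.0→127.0 °C): 50.1 × 1.96 × 27.0 = 2651 J
Total: 2501 + 112976 + 2651 = 118128 J = 118 kJ

q = 118 kJ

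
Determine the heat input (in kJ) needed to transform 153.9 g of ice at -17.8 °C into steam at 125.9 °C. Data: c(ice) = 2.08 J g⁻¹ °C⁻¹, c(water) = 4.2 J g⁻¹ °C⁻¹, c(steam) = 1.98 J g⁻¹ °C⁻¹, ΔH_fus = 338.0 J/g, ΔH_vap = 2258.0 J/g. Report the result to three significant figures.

q1 (heat ice -17.8→0.0 °C): 153.9 × 2.08 × 17.8 = 5698 J
q2 (melt at 0 °C): 153.9 × 338.0 = 52018 J
q3 (heat water 0.0→100.0 °C): 153.9 × 4.2 × 100.0 = 64638 J
q4 (vaporize at 100 °C): 153.9 × 2258.0 = 347506 J
q5 (heat steam 100.0→125.9 °C): 153.9 × 1.98 × 25.9 = 7892 J
Total: 5698 + 52018 + 64638 + 347506 + 7892 = 477752 J = 478 kJ

q = 478 kJ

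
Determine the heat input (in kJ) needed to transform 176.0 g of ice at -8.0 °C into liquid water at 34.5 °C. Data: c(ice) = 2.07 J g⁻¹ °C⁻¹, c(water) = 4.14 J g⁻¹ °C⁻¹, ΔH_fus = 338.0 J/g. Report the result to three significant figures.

q = 87.5 kJ

q1 (heat ice -8.0→0.0 °C): 176.0 × 2.07 × 8.0 = 2915 J
q2 (melt at 0 °C): 176.0 × 338.0 = 59488 J
q3 (heat water 0.0→34.5 °C): 176.0 × 4.14 × 34.5 = 25138 J
Total: 2915 + 59488 + 25138 = 87541 J = 87.5 kJ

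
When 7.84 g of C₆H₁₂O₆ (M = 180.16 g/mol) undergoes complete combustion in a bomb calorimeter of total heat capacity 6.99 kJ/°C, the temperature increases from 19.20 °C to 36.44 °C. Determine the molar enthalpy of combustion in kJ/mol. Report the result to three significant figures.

ΔH = -2770 kJ/mol

ΔT = 36.44 − 19.20 = 17.24 °C
q_cal = C_cal × ΔT = 6.99 × 17.24 = 120.5076 kJ
n = 7.84 / 180.16 = 0.04352 mol
q_rxn = −q_cal = -120.5076 kJ
ΔH = -120.5076 / 0.04352 = -2769 kJ/mol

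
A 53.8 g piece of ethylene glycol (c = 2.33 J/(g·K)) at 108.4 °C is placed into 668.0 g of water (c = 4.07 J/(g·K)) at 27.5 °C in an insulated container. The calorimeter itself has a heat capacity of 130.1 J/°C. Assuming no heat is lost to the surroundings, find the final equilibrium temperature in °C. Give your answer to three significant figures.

Heat lost by ethylene glycol = heat gained by water + calorimeter.
(53.8)(2.33)(108.4 − T) = [(668.0)(4.07) + 130.1](T − 27.5)
125.354 (108.4 − T) = 2848.86 (T − 27.5)
13588 − 125.354 T = 2848.86 T − 78344
91932 = 2974.214 T
T = 30.91 °C

T_f = 30.9 °C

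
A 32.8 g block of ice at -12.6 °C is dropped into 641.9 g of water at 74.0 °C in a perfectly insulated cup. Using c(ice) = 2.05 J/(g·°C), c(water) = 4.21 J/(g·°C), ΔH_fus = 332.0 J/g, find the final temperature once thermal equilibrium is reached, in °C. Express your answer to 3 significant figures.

T_f = 66.3 °C

Heat to bring ice to 0 °C and melt it: q₁ = 32.8×2.05×12.6 + 32.8×332.0 = 11737 J
Heat the water can supply cooling to 0 °C: 641.9×4.21×74.0 = 199978 J > q₁, so all ice melts.
Energy balance: 641.9×4.21×(74.0 − T) = 11737 + 32.8×4.21×(T − 0)
2702.399(74.0 − T) = 11737 + 138.088 T
199978 − 11737 = 2840.487 T
T = 188241 / 2840.487 = 66.27 °C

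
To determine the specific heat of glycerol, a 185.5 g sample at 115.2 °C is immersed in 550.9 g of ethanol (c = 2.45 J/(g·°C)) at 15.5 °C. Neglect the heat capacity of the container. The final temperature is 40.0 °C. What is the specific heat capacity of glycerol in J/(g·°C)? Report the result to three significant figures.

c = 2.37 J/(g·°C)

q_gained = (550.9 × 2.45) × (40.0 − 15.5) = 33070 J
q_lost = 185.5 × c × (115.2 − 40.0) = 13949.6 c
Set equal: c = 33070 / 13949.6 = 2.37 J/(g·°C)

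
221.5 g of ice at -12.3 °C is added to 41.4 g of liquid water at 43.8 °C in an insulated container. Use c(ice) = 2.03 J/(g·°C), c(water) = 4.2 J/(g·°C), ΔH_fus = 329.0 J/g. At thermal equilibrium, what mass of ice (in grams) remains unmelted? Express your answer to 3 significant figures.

Heat to warm all ice to 0 °C: 221.5×2.03×12.3 = 5530.6 J
Heat released by water cooling to 0 °C: 41.4×4.2×43.8 = 7615.9 J
7615.9 J < 5530.6 + 221.5×329.0 = 78404.1 J, so not all ice melts; final T = 0 °C.
Heat left for melting: 7615.9 − 5530.6 = 2085.3 J
Mass melted = 2085.3 / 329.0 = 6.338 g
Ice remaining = 221.5 − 6.338 = 215.162 g

m_ice remaining = 215 g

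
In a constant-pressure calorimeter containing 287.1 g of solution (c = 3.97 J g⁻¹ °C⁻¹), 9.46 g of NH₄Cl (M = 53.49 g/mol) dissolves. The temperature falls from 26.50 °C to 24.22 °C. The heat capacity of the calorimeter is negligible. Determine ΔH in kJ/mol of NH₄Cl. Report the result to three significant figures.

ΔH = 14.7 kJ/mol

|ΔT| = |24.22 − 26.50| = 2.28 °C
|q_surr| = (287.1 × 3.97) × 2.28 = 1139.787 × 2.28 = 2599 J
n(NH₄Cl) = 9.46 / 53.49 = 0.1769 mol
Temperature fell, so q_rxn = +|q_surr| = 2.599 kJ
ΔH = q_rxn / n = 14.69 kJ/mol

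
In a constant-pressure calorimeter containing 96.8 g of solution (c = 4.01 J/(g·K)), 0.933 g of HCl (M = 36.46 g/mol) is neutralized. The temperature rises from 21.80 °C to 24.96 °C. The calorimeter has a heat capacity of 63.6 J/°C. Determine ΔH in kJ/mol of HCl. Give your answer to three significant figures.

|ΔT| = |24.96 − 21.80| = 3.16 °C
|q_surr| = (96.8 × 4.01 + 63.6) × 3.16 = 451.768 × 3.16 = 1428 J
n(HCl) = 0.933 / 36.46 = 0.02559 mol
Temperature rose, so q_rxn = −|q_surr| = -1.428 kJ
ΔH = q_rxn / n = -55.80 kJ/mol

ΔH = -55.8 kJ/mol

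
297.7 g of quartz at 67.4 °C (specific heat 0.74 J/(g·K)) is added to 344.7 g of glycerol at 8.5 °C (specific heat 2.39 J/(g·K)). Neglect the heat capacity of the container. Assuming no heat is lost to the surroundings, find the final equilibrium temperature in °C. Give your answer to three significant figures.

Heat lost by quartz = heat gained by glycerol.
(297.7)(0.74)(67.4 − T) = (344.7)(2.39)(T − 8.5)
220.298 (67.4 − T) = 823.833 (T − 8.5)
14848 − 220.298 T = 823.833 T − 7002.6
21850.6 = 1044.131 T
T = 20.93 °C

T_f = 20.9 °C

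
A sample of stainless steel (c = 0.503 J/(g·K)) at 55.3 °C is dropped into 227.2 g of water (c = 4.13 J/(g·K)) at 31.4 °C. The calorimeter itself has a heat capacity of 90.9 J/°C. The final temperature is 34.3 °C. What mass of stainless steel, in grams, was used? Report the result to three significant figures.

q_gained = (227.2 × 4.13 + 90.9) × (34.3 − 31.4) = 2985 J
q_lost = m × 0.503 × (55.3 − 34.3) = 10.563 m
m = 2985 / 10.563 = 283 g

m = 283 g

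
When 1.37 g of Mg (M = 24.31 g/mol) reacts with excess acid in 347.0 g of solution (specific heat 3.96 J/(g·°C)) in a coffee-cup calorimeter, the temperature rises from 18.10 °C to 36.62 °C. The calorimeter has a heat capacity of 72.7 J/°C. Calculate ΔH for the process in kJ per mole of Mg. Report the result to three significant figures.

ΔH = -475 kJ/mol

|ΔT| = |36.62 − 18.10| = 18.52 °C
|q_surr| = (347.0 × 3.96 + 72.7) × 18.52 = 1446.82 × 18.52 = 26795 J
n(Mg) = 1.37 / 24.31 = 0.056355 mol
Temperature rose, so q_rxn = −|q_surr| = -26.795 kJ
ΔH = q_rxn / n = -475.47 kJ/mol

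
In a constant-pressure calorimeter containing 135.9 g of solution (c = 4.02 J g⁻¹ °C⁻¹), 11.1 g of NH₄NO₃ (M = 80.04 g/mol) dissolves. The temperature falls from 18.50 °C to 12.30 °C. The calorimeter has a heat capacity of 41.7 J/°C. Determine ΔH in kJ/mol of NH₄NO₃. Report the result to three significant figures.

|ΔT| = |12.30 − 18.50| = 6.20 °C
|q_surr| = (135.9 × 4.02 + 41.7) × 6.20 = 588.018 × 6.20 = 3646 J
n(NH₄NO₃) = 11.1 / 80.04 = 0.1387 mol
Temperature fell, so q_rxn = +|q_surr| = 3.646 kJ
ΔH = q_rxn / n = 26.29 kJ/mol

ΔH = 26.3 kJ/mol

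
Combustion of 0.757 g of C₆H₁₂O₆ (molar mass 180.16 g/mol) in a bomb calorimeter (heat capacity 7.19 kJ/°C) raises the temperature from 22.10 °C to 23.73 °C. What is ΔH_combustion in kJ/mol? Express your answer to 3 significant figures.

ΔT = 23.73 − 22.10 = 1.63 °C
q_cal = C_cal × ΔT = 7.19 × 1.63 = 11.7197 kJ
n = 0.757 / 180.16 = 0.004202 mol
q_rxn = −q_cal = -11.7197 kJ
ΔH = -11.7197 / 0.004202 = -2789 kJ/mol

ΔH = -2790 kJ/mol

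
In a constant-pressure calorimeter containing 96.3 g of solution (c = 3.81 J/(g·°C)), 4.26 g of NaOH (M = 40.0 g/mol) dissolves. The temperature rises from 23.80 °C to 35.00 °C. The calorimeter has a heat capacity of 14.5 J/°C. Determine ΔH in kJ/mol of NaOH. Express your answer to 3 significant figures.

ΔH = -40.1 kJ/mol

|ΔT| = |35.00 − 23.80| = 11.20 °C
|q_surr| = (96.3 × 3.81 + 14.5) × 11.20 = 381.403 × 11.20 = 4272 J
n(NaOH) = 4.26 / 40.0 = 0.1065 mol
Temperature rose, so q_rxn = −|q_surr| = -4.272 kJ
ΔH = q_rxn / n = -40.11 kJ/mol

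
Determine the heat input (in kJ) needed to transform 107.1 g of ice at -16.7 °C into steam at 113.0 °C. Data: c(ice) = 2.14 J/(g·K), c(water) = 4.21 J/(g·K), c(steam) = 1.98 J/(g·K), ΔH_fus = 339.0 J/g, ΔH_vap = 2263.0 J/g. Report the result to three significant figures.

q1 (heat ice -16.7→0.0 °C): 107.1 × 2.14 × 16.7 = 3828 J
q2 (melt at 0 °C): 107.1 × 339.0 = 36307 J
q3 (heat water 0.0→100.0 °C): 107.1 × 4.21 × 100.0 = 45089 J
q4 (vaporize at 100 °C): 107.1 × 2263.0 = 242367 J
q5 (heat steam 100.0→113.0 °C): 107.1 × 1.98 × 13.0 = 2757 J
Total: 3828 + 36307 + 45089 + 242367 + 2757 = 330348 J = 330 kJ

q = 330 kJ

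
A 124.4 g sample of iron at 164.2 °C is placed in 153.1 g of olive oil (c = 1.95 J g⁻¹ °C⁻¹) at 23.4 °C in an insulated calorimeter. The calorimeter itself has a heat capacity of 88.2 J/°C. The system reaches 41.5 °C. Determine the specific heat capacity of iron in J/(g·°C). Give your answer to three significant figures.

c = 0.459 J/(g·°C)

q_gained = (153.1 × 1.95 + 88.2) × (41.5 − 23.4) = 7000 J
q_lost = 124.4 × c × (164.2 − 41.5) = 15263.88 c
Set equal: c = 7000 / 15263.88 = 0.459 J/(g·°C)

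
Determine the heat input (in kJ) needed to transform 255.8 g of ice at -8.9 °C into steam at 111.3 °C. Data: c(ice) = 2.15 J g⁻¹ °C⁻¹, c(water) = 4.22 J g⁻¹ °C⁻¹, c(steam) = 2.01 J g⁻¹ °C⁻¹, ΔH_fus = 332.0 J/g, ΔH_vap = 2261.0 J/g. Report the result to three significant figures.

q = 782 kJ

q1 (heat ice -8.9→0.0 °C): 255.8 × 2.15 × 8.9 = 4895 J
q2 (melt at 0 °C): 255.8 × 332.0 = 84926 J
q3 (heat water 0.0→100.0 °C): 255.8 × 4.22 × 100.0 = 107948 J
q4 (vaporize at 100 °C): 255.8 × 2261.0 = 578364 J
q5 (heat steam 100.0→111.3 °C): 255.8 × 2.01 × 11.3 = 5810 J
Total: 4895 + 84926 + 107948 + 578364 + 5810 = 781943 J = 782 kJ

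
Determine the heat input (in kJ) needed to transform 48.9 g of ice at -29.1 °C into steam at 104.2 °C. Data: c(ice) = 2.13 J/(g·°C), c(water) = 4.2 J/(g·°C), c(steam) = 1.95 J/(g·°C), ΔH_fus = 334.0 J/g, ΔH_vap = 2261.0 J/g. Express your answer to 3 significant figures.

q = 151 kJ

q1 (heat ice -29.1→0.0 °C): 48.9 × 2.13 × 29.1 = 3031 J
q2 (melt at 0 °C): 48.9 × 334.0 = 16333 J
q3 (heat water 0.0→100.0 °C): 48.9 × 4.2 × 100.0 = 20538 J
q4 (vaporize at 100 °C): 48.9 × 2261.0 = 110563 J
q5 (heat steam 100.0→104.2 °C): 48.9 × 1.95 × 4.2 = 400 J
Total: 3031 + 16333 + 20538 + 110563 + 400 = 150865 J = 151 kJ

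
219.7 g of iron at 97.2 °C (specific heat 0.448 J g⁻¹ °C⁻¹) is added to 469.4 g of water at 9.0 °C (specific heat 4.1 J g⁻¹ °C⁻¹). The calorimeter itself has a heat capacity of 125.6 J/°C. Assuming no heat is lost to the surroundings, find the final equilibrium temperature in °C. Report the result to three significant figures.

Heat lost by iron = heat gained by water + calorimeter.
(219.7)(0.448)(97.2 − T) = [(469.4)(4.1) + 125.6](T − 9.0)
98.4256 (97.2 − T) = 2050.14 (T − 9.0)
9567.0 − 98.4256 T = 2050.14 T − 18451
28018.0 = 2148.5656 T
T = 13.04 °C

T_f = 13.0 °C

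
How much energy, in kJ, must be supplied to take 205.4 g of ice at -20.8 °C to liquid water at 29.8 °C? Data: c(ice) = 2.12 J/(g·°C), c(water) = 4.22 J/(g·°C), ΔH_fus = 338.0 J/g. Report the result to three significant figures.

q1 (heat ice -20.8→0.0 °C): 205.4 × 2.12 × 20.8 = 9057 J
q2 (melt at 0 °C): 205.4 × 338.0 = 69425 J
q3 (heat water 0.0→29.8 °C): 205.4 × 4.22 × 29.8 = 25830 J
Total: 9057 + 69425 + 25830 = 104312 J = 104 kJ

q = 104 kJ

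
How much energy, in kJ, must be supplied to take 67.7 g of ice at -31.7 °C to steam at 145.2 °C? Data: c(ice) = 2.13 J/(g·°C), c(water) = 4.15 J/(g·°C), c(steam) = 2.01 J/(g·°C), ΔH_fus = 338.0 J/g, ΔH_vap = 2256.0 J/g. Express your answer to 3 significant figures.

q1 (heat ice -31.7→0.0 °C): 67.7 × 2.13 × 31.7 = 4571 J
q2 (melt at 0 °C): 67.7 × 338.0 = 22883 J
q3 (heat water 0.0→100.0 °C): 67.7 × 4.15 × 100.0 = 28096 J
q4 (vaporize at 100 °C): 67.7 × 2256.0 = 152731 J
q5 (heat steam 100.0→145.2 °C): 67.7 × 2.01 × 45.2 = 6151 J
Total: 4571 + 22883 + 28096 + 152731 + 6151 = 214432 J = 214 kJ

q = 214 kJ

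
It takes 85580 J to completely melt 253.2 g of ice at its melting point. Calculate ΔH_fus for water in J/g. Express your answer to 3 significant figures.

ΔH_fus = q / m = 85580 / 253.2 = 338 J/g

ΔH_fus = 338 J/g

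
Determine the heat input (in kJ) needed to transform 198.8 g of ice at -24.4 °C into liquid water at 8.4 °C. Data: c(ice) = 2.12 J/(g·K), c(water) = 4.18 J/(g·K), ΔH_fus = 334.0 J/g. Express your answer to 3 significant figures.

q1 (heat ice -24.4→0.0 °C): 198.8 × 2.12 × 24.4 = 10284 J
q2 (melt at 0 °C): 198.8 × 334.0 = 66399 J
q3 (heat water 0.0→8.4 °C): 198.8 × 4.18 × 8.4 = 6980 J
Total: 10284 + 66399 + 6980 = 83663 J = 83.7 kJ

q = 83.7 kJ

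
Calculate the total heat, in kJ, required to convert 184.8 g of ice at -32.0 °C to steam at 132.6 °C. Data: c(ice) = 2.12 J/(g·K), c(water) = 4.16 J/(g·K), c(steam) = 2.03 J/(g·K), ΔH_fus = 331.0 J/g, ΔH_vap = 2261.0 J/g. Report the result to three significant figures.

q1 (heat ice -32.0→0.0 °C): 184.8 × 2.12 × 32.0 = 12537 J
q2 (melt at 0 °C): 184.8 × 331.0 = 61169 J
q3 (heat water 0.0→100.0 °C): 184.8 × 4.16 × 100.0 = 76877 J
q4 (vaporize at 100 °C): 184.8 × 2261.0 = 417833 J
q5 (heat steam 100.0→132.6 °C): 184.8 × 2.03 × 32.6 = 12230 J
Total: 12537 + 61169 + 76877 + 417833 + 12230 = 580646 J = 581 kJ

q = 581 kJ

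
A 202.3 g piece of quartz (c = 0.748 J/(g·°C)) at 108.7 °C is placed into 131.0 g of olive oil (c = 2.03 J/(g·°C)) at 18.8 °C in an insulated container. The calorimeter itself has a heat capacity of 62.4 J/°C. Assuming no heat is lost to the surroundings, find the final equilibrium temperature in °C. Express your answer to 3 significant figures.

T_f = 47.2 °C

Heat lost by quartz = heat gained by olive oil + calorimeter.
(202.3)(0.748)(108.7 − T) = [(131.0)(2.03) + 62.4](T − 18.8)
151.3204 (108.7 − T) = 328.33 (T − 18.8)
16449 − 151.3204 T = 328.33 T − 6172.6
22621.6 = 479.6504 T
T = 47.16 °C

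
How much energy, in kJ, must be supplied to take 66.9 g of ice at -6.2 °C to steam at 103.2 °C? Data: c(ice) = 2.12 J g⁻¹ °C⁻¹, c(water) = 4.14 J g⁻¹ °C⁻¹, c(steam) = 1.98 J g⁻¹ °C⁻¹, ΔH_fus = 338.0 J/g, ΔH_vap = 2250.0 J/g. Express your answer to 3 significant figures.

q1 (heat ice -6.2→0.0 °C): 66.9 × 2.12 × 6.2 = 879 J
q2 (melt at 0 °C): 66.9 × 338.0 = 22612 J
q3 (heat water 0.0→100.0 °C): 66.9 × 4.14 × 100.0 = 27697 J
q4 (vaporize at 100 °C): 66.9 × 2250.0 = 150525 J
q5 (heat steam 100.0→103.2 °C): 66.9 × 1.98 × 3.2 = 424 J
Total: 879 + 22612 + 27697 + 150525 + 424 = 202137 J = 202 kJ

q = 202 kJ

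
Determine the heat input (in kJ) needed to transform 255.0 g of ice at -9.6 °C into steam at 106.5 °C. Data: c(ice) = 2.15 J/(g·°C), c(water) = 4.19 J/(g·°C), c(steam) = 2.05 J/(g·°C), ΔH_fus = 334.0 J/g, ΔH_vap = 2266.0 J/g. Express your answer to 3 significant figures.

q1 (heat ice -9.6→0.0 °C): 255.0 × 2.15 × 9.6 = 5263 J
q2 (melt at 0 °C): 255.0 × 334.0 = 85170 J
q3 (heat water 0.0→100.0 °C): 255.0 × 4.19 × 100.0 = 106845 J
q4 (vaporize at 100 °C): 255.0 × 2266.0 = 577830 J
q5 (heat steam 100.0→106.5 °C): 255.0 × 2.05 × 6.5 = 3398 J
Total: 5263 + 85170 + 106845 + 577830 + 3398 = 778506 J = 779 kJ

q = 779 kJ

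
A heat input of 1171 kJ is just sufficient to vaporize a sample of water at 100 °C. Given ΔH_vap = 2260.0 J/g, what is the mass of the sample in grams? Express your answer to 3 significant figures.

m = q / ΔH_vap = 1171000 J / 2260.0 J/g = 518 g

m = 518 g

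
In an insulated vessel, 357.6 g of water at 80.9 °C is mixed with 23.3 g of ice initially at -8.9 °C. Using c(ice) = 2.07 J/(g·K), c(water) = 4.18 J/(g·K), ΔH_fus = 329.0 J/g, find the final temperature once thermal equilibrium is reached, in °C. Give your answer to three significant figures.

T_f = 70.9 °C

Heat to bring ice to 0 °C and melt it: q₁ = 23.3×2.07×8.9 + 23.3×329.0 = 8095.0 J
Heat the water can supply cooling to 0 °C: 357.6×4.18×80.9 = 120927 J > q₁, so all ice melts.
Energy balance: 357.6×4.18×(80.9 − T) = 8095.0 + 23.3×4.18×(T − 0)
1494.768(80.9 − T) = 8095.0 + 97.394 T
120927 − 8095.0 = 1592.162 T
T = 112832.0 / 1592.162 = 70.87 °C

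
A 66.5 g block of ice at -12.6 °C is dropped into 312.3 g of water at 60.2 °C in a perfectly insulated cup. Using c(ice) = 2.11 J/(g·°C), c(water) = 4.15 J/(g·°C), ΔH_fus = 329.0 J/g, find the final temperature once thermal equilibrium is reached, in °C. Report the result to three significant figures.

T_f = 34.6 °C

Heat to bring ice to 0 °C and melt it: q₁ = 66.5×2.11×12.6 + 66.5×329.0 = 23646 J
Heat the water can supply cooling to 0 °C: 312.3×4.15×60.2 = 78021.9 J > q₁, so all ice melts.
Energy balance: 312.3×4.15×(60.2 − T) = 23646 + 66.5×4.15×(T − 0)
1296.045(60.2 − T) = 23646 + 275.975 T
78021.9 − 23646 = 1572.020 T
T = 54375.9 / 1572.020 = 34.59 °C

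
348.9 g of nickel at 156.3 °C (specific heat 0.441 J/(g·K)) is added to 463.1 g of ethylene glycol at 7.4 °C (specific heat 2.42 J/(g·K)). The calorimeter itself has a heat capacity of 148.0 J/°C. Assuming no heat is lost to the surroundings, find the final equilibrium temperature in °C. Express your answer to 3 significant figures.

Heat lost by nickel = heat gained by ethylene glycol + calorimeter.
(348.9)(0.441)(156.3 − T) = [(463.1)(2.42) + 148.0](T − 7.4)
153.8649 (156.3 − T) = 1268.702 (T − 7.4)
24049 − 153.8649 T = 1268.702 T − 9388.4
33437.4 = 1422.5669 T
T = 23.50 °C

T_f = 23.5 °C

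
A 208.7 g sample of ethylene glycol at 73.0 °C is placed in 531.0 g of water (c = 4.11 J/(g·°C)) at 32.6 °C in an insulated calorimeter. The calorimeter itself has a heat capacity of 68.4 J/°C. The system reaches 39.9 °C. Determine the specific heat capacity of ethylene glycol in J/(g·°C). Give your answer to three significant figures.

c = 2.38 J/(g·°C)

q_gained = (531.0 × 4.11 + 68.4) × (39.9 − 32.6) = 16430 J
q_lost = 208.7 × c × (73.0 − 39.9) = 6907.97 c
Set equal: c = 16430 / 6907.97 = 2.38 J/(g·°C)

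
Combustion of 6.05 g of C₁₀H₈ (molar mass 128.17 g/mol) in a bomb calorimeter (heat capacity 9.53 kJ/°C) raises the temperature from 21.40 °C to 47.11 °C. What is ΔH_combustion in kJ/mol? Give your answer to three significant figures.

ΔH = -5190 kJ/mol

ΔT = 47.11 − 21.40 = 25.71 °C
q_cal = C_cal × ΔT = 9.53 × 25.71 = 245.0163 kJ
n = 6.05 / 128.17 = 0.04720 mol
q_rxn = −q_cal = -245.0163 kJ
ΔH = -245.0163 / 0.04720 = -5191 kJ/mol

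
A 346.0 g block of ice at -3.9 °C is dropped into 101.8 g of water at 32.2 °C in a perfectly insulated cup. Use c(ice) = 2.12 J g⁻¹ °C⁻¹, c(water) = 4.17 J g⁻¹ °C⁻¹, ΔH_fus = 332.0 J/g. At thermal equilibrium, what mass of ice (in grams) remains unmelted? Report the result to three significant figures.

m_ice remaining = 313 g

Heat to warm all ice to 0 °C: 346.0×2.12×3.9 = 2860.7 J
Heat released by water cooling to 0 °C: 101.8×4.17×32.2 = 13669 J
13669 J < 2860.7 + 346.0×332.0 = 117732.7 J, so not all ice melts; final T = 0 °C.
Heat left for melting: 13669 − 2860.7 = 10808.3 J
Mass melted = 10808.3 / 332.0 = 32.56 g
Ice remaining = 346.0 − 32.56 = 313.44 g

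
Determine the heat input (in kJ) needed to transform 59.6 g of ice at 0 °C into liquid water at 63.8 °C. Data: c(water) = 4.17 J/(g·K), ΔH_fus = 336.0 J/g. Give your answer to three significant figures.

q = 35.9 kJ

q1 (melt at 0 °C): 59.6 × 336.0 = 20026 J
q2 (heat water 0.0→63.8 °C): 59.6 × 4.17 × 63.8 = 15856 J
Total: 20026 + 15856 = 35882 J = 35.9 kJ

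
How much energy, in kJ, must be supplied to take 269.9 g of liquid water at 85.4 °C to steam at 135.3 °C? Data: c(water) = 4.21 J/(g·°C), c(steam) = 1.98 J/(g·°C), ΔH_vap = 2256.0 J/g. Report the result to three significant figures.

q1 (heat water 85.4→100.0 °C): 269.9 × 4.21 × 14.6 = 16590 J
q2 (vaporize at 100 °C): 269.9 × 2256.0 = 608894 J
q3 (heat steam 100.0→135.3 °C): 269.9 × 1.98 × 35.3 = 18864 J
Total: 16590 + 608894 + 18864 = 644348 J = 644 kJ

q = 644 kJ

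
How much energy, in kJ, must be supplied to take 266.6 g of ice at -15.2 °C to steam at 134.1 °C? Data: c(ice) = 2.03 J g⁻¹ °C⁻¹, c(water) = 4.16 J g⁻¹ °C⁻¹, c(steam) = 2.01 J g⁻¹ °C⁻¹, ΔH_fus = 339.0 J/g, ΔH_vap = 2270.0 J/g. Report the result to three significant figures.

q = 833 kJ

q1 (heat ice -15.2→0.0 °C): 266.6 × 2.03 × 15.2 = 8226 J
q2 (melt at 0 °C): 266.6 × 339.0 = 90377 J
q3 (heat water 0.0→100.0 °C): 266.6 × 4.16 × 100.0 = 110906 J
q4 (vaporize at 100 °C): 266.6 × 2270.0 = 605182 J
q5 (heat steam 100.0→134.1 °C): 266.6 × 2.01 × 34.1 = 18273 J
Total: 8226 + 90377 + 110906 + 605182 + 18273 = 832964 J = 833 kJ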